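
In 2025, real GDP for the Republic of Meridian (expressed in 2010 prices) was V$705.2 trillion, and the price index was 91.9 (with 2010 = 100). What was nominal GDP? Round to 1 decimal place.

V$648.1 trillion

Nominal GDP = Real × (price index/100) = 705.2 × 0.919 = 648.08.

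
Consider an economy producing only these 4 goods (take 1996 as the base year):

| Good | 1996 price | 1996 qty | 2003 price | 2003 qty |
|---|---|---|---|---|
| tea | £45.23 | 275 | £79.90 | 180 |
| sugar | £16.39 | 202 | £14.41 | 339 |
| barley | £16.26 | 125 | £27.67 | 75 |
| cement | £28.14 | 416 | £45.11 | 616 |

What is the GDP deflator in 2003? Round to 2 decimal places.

Nominal GDP 2003 = 79.90·180 + 14.41·339 + 27.67·75 + 45.11·616 = 49130.00.
Real GDP 2003 (at 1996 prices) = 45.23·180 + 16.39·339 + 16.26·75 + 28.14·616 = 32251.35.
Deflator = Nominal/Real × 100 = 49130.00/32251.35 × 100 = 152.335.

152.33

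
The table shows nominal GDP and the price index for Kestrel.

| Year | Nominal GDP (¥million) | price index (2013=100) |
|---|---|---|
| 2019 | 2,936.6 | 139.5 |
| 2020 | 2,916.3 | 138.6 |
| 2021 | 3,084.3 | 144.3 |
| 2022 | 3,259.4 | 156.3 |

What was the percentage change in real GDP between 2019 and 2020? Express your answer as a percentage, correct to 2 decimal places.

Real GDP 2019 = 2936.6/1.395 = 2105.09.
Real GDP 2020 = 2916.3/1.386 = 2104.11.
Change = 2104.11/2105.09 − 1 = -0.0005.

-0.05%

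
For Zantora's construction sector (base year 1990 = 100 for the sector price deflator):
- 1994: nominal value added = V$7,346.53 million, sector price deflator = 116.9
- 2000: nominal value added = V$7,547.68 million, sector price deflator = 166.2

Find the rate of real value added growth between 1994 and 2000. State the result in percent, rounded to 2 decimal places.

-27.74%

Real value added 1994 = 7346.53 / 1.169 = 6284.46.
Real value added 2000 = 7547.68 / 1.662 = 4541.32.
Real growth = 4541.32 / 6284.46 − 1 = -0.2774.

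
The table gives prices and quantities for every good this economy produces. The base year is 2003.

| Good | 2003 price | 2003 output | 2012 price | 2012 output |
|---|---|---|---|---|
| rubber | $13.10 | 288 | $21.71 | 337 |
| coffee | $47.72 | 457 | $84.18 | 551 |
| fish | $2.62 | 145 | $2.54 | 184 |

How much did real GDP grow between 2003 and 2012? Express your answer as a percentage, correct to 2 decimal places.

20.14%

Real GDP 2003 = Nominal GDP 2003 = 13.10·288 + 47.72·457 + 2.62·145 = 25960.74.
Real GDP 2012 (at 2003 prices) = 13.10·337 + 47.72·551 + 2.62·184 = 31190.50.
Real growth = 31190.50/25960.74 − 1 = 0.2014.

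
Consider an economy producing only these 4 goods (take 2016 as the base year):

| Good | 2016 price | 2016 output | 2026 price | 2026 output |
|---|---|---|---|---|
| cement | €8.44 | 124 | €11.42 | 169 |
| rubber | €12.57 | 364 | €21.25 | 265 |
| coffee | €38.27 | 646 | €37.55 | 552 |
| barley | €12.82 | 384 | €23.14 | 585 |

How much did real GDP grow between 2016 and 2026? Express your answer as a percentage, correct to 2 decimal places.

Real GDP 2016 = Nominal GDP 2016 = 8.44·124 + 12.57·364 + 38.27·646 + 12.82·384 = 35267.34.
Real GDP 2026 (at 2016 prices) = 8.44·169 + 12.57·265 + 38.27·552 + 12.82·585 = 33382.15.
Real growth = 33382.15/35267.34 − 1 = -0.0535.

-5.35%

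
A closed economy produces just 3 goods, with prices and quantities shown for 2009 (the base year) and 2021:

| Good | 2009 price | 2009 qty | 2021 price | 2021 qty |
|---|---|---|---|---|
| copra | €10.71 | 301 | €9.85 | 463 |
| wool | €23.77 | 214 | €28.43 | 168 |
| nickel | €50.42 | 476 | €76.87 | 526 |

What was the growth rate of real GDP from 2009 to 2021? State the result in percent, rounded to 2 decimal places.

9.79%

Real GDP 2009 = Nominal GDP 2009 = 10.71·301 + 23.77·214 + 50.42·476 = 32310.41.
Real GDP 2021 (at 2009 prices) = 10.71·463 + 23.77·168 + 50.42·526 = 35473.01.
Real growth = 35473.01/32310.41 − 1 = 0.0979.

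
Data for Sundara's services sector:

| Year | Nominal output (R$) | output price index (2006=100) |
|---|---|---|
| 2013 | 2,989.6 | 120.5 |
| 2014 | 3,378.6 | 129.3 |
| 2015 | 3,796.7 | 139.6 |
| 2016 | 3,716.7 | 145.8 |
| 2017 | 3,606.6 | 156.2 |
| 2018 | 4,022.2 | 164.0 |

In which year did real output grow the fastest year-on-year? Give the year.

2018

2014: real = 3378.6/1.293 = 2612.99; growth vs 2013 (2481.00) = 5.32%.
2015: real = 3796.7/1.396 = 2719.70; growth vs 2014 (2612.99) = 4.08%.
2016: real = 3716.7/1.458 = 2549.18; growth vs 2015 (2719.70) = -6.27%.
2017: real = 3606.6/1.562 = 2308.96; growth vs 2016 (2549.18) = -9.42%.
2018: real = 4022.2/1.640 = 2452.56; growth vs 2017 (2308.96) = 6.22%.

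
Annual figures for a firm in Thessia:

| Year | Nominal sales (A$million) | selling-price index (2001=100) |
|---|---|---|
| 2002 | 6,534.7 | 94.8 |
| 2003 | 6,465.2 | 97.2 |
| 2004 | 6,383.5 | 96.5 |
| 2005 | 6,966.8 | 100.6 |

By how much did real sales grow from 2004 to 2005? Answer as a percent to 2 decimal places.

Real sales 2004 = 6383.5/0.965 = 6615.03.
Real sales 2005 = 6966.8/1.006 = 6925.25.
Change = 6925.25/6615.03 − 1 = 0.0469.

4.69%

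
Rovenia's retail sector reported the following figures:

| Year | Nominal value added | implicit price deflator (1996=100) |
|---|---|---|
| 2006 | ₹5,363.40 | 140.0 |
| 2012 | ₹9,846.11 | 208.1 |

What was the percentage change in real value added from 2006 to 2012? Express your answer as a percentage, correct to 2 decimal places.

23.50%

Deflate each year: 2006 → 5363.40/1.400 = 3831.00; 2012 → 9846.11/2.081 = 4731.43.
So real value added changed by 4731.43/3831.00 − 1 = 0.2350, i.e. 23.50%.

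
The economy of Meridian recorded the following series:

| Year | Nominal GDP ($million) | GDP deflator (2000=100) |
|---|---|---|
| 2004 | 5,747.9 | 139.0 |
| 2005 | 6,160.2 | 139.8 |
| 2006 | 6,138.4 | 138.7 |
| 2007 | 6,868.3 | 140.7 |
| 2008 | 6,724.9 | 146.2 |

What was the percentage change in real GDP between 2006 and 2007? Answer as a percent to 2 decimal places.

10.30%

Real GDP 2006 = 6138.4/1.387 = 4425.67.
Real GDP 2007 = 6868.3/1.407 = 4881.52.
Change = 4881.52/4425.67 − 1 = 0.1030.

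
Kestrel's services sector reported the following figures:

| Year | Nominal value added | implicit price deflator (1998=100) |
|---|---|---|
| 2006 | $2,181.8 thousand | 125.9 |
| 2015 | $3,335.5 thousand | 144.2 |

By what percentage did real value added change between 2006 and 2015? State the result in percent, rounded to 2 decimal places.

33.48%

Deflate each year: 2006 → 2181.8/1.259 = 1732.96; 2015 → 3335.5/1.442 = 2313.11.
So real value added changed by 2313.11/1732.96 − 1 = 0.3348, i.e. 33.48%.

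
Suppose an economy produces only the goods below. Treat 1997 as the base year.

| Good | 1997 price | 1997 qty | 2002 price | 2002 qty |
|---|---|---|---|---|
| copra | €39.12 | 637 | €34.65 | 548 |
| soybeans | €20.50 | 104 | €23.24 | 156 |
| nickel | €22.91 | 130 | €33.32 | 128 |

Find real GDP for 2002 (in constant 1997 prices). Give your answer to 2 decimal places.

€27568.24

Real GDP 2002 = Σ (p_1997 × q_2002) = 39.12·548 + 20.50·156 + 22.91·128 = 27568.24.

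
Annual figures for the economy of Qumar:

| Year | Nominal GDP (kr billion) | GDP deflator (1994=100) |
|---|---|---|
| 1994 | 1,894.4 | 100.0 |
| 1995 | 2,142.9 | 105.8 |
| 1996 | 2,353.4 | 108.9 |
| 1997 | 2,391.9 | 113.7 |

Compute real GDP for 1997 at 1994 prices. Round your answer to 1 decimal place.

Real GDP 1997 = 2391.9 / 1.137 = 2103.69.

kr 2,103.7 billion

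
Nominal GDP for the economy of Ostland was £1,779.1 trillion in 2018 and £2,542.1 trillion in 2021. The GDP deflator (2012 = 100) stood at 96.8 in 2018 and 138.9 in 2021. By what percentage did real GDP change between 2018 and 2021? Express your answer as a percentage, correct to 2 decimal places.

-0.42%

Real GDP 2018 = 1779.1 / 0.968 = 1837.91.
Real GDP 2021 = 2542.1 / 1.389 = 1830.17.
Real growth = 1830.17 / 1837.91 − 1 = -0.0042.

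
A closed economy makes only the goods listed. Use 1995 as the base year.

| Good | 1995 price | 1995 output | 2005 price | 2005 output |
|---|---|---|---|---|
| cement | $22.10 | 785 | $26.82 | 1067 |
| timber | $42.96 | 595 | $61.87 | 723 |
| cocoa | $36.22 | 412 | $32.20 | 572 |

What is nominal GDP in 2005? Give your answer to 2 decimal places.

Nominal GDP 2005 = Σ (p_2005 × q_2005) = 26.82·1067 + 61.87·723 + 32.20·572 = 91767.35.

$91767.35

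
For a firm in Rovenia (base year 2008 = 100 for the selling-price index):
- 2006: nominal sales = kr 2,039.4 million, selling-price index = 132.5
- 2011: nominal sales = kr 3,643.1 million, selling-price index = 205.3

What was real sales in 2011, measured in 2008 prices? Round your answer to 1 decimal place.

kr 1,774.5 million

Real sales = Nominal / (selling-price index/100) = 3643.1 / 2.053 = 1774.53.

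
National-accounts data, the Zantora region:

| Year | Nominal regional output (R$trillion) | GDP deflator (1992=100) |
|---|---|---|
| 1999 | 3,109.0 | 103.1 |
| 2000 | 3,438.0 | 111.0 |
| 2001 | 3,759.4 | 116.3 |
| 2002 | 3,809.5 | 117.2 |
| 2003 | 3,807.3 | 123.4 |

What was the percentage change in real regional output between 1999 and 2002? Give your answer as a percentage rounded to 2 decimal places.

Real regional output 1999 = 3109.0/1.031 = 3015.52.
Real regional output 2002 = 3809.5/1.172 = 3250.43.
Change = 3250.43/3015.52 − 1 = 0.0779.

7.79%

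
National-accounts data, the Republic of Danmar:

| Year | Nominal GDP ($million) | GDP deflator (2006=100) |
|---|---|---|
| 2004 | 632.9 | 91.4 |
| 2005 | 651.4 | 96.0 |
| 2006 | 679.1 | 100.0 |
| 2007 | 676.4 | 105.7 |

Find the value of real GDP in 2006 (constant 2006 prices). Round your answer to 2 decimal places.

Real GDP 2006 = 679.1 / 1.000 = 679.10.

$679.10 million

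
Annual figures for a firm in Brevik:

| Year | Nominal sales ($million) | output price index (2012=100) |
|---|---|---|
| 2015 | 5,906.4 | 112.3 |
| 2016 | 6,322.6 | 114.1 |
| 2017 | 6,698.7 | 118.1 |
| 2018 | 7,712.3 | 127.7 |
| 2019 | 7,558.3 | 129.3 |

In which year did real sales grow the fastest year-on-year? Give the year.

2018

2016: real = 6322.6/1.141 = 5541.28; growth vs 2015 (5259.48) = 5.36%.
2017: real = 6698.7/1.181 = 5672.06; growth vs 2016 (5541.28) = 2.36%.
2018: real = 7712.3/1.277 = 6039.39; growth vs 2017 (5672.06) = 6.48%.
2019: real = 7558.3/1.293 = 5845.55; growth vs 2018 (6039.39) = -3.21%.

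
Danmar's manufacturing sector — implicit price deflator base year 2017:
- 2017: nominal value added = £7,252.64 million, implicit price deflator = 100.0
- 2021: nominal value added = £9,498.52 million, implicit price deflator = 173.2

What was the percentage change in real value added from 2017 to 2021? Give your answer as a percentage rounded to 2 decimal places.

Real value added 2017 = 7252.64 / 1.000 = 7252.64.
Real value added 2021 = 9498.52 / 1.732 = 5484.13.
Real growth = 5484.13 / 7252.64 − 1 = -0.2438.

-24.38%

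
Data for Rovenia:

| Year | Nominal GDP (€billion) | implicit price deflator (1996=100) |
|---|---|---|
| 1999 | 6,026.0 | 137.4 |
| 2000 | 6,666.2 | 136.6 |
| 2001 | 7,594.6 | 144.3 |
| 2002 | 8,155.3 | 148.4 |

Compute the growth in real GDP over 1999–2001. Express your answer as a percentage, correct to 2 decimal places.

Real GDP 1999 = 6026.0/1.374 = 4385.74.
Real GDP 2001 = 7594.6/1.443 = 5263.06.
Change = 5263.06/4385.74 − 1 = 0.2000.

20.00%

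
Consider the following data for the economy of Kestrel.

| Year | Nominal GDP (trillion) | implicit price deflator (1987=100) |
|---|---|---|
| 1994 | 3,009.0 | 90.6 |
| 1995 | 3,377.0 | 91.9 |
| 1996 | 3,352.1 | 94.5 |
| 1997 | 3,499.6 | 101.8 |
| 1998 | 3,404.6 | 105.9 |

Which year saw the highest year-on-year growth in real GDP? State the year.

1995: real = 3377.0/0.919 = 3674.65; growth vs 1994 (3321.19) = 10.64%.
1996: real = 3352.1/0.945 = 3547.20; growth vs 1995 (3674.65) = -3.47%.
1997: real = 3499.6/1.018 = 3437.72; growth vs 1996 (3547.20) = -3.09%.
1998: real = 3404.6/1.059 = 3214.92; growth vs 1997 (3437.72) = -6.48%.

1995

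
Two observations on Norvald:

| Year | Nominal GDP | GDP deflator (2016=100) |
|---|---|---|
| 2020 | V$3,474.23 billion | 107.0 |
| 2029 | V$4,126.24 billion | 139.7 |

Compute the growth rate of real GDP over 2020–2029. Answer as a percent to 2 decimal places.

Deflate each year: 2020 → 3474.23/1.070 = 3246.94; 2029 → 4126.24/1.397 = 2953.64.
So real GDP changed by 2953.64/3246.94 − 1 = -0.0903, i.e. -9.03%.

-9.03%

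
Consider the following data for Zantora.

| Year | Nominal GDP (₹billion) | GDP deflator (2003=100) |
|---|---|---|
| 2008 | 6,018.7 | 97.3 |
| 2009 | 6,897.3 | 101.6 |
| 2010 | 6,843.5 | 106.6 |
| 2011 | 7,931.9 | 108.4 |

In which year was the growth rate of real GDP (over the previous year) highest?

2011

2009: real = 6897.3/1.016 = 6788.68; growth vs 2008 (6185.71) = 9.75%.
2010: real = 6843.5/1.066 = 6419.79; growth vs 2009 (6788.68) = -5.43%.
2011: real = 7931.9/1.084 = 7317.25; growth vs 2010 (6419.79) = 13.98%.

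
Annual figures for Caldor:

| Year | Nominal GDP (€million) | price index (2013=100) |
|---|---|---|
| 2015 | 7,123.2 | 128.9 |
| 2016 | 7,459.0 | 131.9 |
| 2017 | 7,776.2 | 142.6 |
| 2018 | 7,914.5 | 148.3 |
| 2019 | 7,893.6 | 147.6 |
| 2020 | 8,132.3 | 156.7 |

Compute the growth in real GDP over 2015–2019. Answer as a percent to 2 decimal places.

Real GDP 2015 = 7123.2/1.289 = 5526.14.
Real GDP 2019 = 7893.6/1.476 = 5347.97.
Change = 5347.97/5526.14 − 1 = -0.0322.

-3.22%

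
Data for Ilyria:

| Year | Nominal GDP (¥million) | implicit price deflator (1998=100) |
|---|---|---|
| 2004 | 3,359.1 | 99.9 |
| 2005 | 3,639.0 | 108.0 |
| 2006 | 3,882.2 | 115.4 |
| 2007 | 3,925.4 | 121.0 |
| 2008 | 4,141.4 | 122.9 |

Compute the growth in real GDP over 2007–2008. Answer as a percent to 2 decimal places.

Real GDP 2007 = 3925.4/1.210 = 3244.13.
Real GDP 2008 = 4141.4/1.229 = 3369.73.
Change = 3369.73/3244.13 − 1 = 0.0387.

3.87%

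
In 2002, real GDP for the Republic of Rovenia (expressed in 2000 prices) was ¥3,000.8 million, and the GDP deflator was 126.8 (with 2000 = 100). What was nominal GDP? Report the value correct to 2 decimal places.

Nominal GDP = Real × (GDP deflator/100) = 3000.8 × 1.268 = 3805.01.

¥3,805.01 million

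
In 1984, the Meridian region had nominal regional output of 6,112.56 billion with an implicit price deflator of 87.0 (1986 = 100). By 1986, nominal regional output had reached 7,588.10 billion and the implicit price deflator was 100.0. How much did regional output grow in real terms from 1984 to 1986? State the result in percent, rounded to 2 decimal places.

8.00%

Deflate each year: 1984 → 6112.56/0.870 = 7025.93; 1986 → 7588.10/1.000 = 7588.10.
So real regional output changed by 7588.10/7025.93 − 1 = 0.0800, i.e. 8.00%.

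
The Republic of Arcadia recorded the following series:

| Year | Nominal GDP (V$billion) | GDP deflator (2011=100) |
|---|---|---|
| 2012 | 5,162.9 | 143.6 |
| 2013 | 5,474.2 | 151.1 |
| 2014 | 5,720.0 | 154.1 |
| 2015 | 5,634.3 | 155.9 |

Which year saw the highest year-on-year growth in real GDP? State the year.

2014

2013: real = 5474.2/1.511 = 3622.90; growth vs 2012 (3595.33) = 0.77%.
2014: real = 5720.0/1.541 = 3711.88; growth vs 2013 (3622.90) = 2.46%.
2015: real = 5634.3/1.559 = 3614.05; growth vs 2014 (3711.88) = -2.64%.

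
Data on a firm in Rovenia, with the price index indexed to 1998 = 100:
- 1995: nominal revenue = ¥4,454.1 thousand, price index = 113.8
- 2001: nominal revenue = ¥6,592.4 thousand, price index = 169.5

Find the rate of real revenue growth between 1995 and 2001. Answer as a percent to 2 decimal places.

Deflate each year: 1995 → 4454.1/1.138 = 3913.97; 2001 → 6592.4/1.695 = 3889.32.
So real revenue changed by 3889.32/3913.97 − 1 = -0.0063, i.e. -0.63%.

-0.63%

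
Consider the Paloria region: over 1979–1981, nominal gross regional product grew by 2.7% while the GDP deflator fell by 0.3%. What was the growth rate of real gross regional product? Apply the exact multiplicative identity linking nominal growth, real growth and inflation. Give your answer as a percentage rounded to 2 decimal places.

(1 + g_nom) = (1 + g_real)(1 + π), so g_real = 1.0270 / 0.9970 − 1 = 0.03009.

3.01%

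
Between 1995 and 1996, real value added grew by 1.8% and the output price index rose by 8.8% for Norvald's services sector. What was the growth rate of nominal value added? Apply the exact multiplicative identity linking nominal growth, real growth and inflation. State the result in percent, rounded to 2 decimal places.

10.76%

(1 + g_nom) = (1 + g_real)(1 + π) = 1.0180 × 1.0880 = 1.10758.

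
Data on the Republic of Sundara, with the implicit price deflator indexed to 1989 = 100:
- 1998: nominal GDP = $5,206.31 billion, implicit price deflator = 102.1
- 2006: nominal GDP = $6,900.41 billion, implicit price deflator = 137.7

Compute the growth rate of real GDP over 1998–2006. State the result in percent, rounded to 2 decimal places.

Real GDP 1998 = 5206.31 / 1.021 = 5099.23.
Real GDP 2006 = 6900.41 / 1.377 = 5011.19.
Real growth = 5011.19 / 5099.23 − 1 = -0.0173.

-1.73%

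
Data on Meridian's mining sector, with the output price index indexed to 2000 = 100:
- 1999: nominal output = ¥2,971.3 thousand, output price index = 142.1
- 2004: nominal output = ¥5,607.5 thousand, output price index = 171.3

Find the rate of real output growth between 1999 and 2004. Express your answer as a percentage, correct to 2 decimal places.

56.55%

Real output 1999 = 2971.3 / 1.421 = 2090.99.
Real output 2004 = 5607.5 / 1.713 = 3273.50.
Real growth = 3273.50 / 2090.99 − 1 = 0.5655.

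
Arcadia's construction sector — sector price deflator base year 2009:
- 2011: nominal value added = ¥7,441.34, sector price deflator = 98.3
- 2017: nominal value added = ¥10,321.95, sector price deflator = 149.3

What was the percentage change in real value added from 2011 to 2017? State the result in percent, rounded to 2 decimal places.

Deflate each year: 2011 → 7441.34/0.983 = 7570.03; 2017 → 10321.95/1.493 = 6913.56.
So real value added changed by 6913.56/7570.03 − 1 = -0.0867, i.e. -8.67%.

-8.67%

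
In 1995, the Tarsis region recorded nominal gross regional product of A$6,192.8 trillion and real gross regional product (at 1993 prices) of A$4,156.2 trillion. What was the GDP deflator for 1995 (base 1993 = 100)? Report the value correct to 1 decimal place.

149.0

GDP deflator = (Nominal / Real) × 100 = 6192.8 / 4156.2 × 100 = 149.00.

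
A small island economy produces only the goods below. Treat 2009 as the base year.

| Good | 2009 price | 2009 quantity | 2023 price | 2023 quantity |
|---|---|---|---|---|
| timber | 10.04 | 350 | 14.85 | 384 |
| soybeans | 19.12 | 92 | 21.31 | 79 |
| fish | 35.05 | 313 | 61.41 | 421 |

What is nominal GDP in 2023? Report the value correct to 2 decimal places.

Nominal GDP 2023 = Σ (p_2023 × q_2023) = 14.85·384 + 21.31·79 + 61.41·421 = 33239.50.

33239.50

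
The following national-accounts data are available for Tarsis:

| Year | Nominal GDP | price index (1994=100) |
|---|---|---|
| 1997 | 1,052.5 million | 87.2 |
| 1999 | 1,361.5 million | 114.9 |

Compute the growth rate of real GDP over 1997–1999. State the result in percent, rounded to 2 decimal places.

Real GDP 1997 = 1052.5 / 0.872 = 1207.00.
Real GDP 1999 = 1361.5 / 1.149 = 1184.94.
Real growth = 1184.94 / 1207.00 − 1 = -0.0183.

-1.83%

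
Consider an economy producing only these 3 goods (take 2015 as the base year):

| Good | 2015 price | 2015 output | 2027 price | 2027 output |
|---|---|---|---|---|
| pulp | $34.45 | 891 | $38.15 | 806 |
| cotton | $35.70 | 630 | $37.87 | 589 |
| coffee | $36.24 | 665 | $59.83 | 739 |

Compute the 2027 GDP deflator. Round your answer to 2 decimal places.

128.70

Nominal GDP 2027 = 38.15·806 + 37.87·589 + 59.83·739 = 97268.70.
Real GDP 2027 (at 2015 prices) = 34.45·806 + 35.70·589 + 36.24·739 = 75575.36.
Deflator = Nominal/Real × 100 = 97268.70/75575.36 × 100 = 128.704.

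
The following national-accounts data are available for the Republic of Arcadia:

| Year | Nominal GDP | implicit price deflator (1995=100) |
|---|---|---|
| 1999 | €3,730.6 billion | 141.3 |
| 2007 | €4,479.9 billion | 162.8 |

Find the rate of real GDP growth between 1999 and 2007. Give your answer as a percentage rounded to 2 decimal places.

4.23%

Deflate each year: 1999 → 3730.6/1.413 = 2640.20; 2007 → 4479.9/1.628 = 2751.78.
So real GDP changed by 2751.78/2640.20 − 1 = 0.0423, i.e. 4.23%.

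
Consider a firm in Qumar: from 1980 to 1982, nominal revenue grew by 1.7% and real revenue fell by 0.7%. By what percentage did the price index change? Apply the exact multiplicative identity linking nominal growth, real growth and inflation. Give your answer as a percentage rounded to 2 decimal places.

(1 + g_nom) = (1 + g_real)(1 + π), so π = 1.0170 / 0.9930 − 1 = 0.02417.

2.42%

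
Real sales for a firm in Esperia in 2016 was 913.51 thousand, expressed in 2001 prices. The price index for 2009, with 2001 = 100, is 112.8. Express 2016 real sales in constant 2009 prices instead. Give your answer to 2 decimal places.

Real sales in 2009 prices = Real sales in 2001 prices × (P_2009/P_2001) = 913.51 × 1.128 = 1030.44.

1,030.44 thousand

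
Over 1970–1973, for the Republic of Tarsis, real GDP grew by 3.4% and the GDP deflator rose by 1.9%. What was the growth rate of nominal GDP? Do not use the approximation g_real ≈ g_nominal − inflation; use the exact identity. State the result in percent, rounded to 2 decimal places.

5.36%

(1 + g_nom) = (1 + g_real)(1 + π) = 1.0340 × 1.0190 = 1.05365.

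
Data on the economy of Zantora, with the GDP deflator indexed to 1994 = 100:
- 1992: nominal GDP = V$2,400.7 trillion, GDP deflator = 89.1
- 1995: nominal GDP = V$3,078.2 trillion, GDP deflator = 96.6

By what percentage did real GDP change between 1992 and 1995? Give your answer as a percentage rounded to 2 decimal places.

Real GDP 1992 = 2400.7 / 0.891 = 2694.39.
Real GDP 1995 = 3078.2 / 0.966 = 3186.54.
Real growth = 3186.54 / 2694.39 − 1 = 0.1827.

18.27%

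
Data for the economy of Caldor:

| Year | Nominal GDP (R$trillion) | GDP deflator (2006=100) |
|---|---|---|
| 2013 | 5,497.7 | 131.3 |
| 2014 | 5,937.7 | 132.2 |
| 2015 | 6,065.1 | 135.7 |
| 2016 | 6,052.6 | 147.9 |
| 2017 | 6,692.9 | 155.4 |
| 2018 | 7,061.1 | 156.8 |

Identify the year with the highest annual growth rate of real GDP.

2014

2014: real = 5937.7/1.322 = 4491.45; growth vs 2013 (4187.13) = 7.27%.
2015: real = 6065.1/1.357 = 4469.49; growth vs 2014 (4491.45) = -0.49%.
2016: real = 6052.6/1.479 = 4092.36; growth vs 2015 (4469.49) = -8.44%.
2017: real = 6692.9/1.554 = 4306.89; growth vs 2016 (4092.36) = 5.24%.
2018: real = 7061.1/1.568 = 4503.25; growth vs 2017 (4306.89) = 4.56%.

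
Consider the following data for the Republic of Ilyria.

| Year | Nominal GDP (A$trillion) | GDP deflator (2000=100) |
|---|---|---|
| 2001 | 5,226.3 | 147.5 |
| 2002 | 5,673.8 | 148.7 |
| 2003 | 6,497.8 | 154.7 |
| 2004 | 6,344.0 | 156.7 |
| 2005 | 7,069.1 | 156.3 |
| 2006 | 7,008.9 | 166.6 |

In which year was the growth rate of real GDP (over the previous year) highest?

2005

2002: real = 5673.8/1.487 = 3815.60; growth vs 2001 (3543.25) = 7.69%.
2003: real = 6497.8/1.547 = 4200.26; growth vs 2002 (3815.60) = 10.08%.
2004: real = 6344.0/1.567 = 4048.50; growth vs 2003 (4200.26) = -3.61%.
2005: real = 7069.1/1.563 = 4522.78; growth vs 2004 (4048.50) = 11.71%.
2006: real = 7008.9/1.666 = 4207.02; growth vs 2005 (4522.78) = -6.98%.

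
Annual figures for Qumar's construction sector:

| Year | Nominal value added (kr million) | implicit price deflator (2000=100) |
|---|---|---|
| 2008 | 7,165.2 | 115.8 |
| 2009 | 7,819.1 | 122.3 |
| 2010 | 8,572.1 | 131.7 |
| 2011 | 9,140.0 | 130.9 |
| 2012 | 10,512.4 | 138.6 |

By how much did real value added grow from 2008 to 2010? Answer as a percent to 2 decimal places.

Real value added 2008 = 7165.2/1.158 = 6187.56.
Real value added 2010 = 8572.1/1.317 = 6508.81.
Change = 6508.81/6187.56 − 1 = 0.0519.

5.19%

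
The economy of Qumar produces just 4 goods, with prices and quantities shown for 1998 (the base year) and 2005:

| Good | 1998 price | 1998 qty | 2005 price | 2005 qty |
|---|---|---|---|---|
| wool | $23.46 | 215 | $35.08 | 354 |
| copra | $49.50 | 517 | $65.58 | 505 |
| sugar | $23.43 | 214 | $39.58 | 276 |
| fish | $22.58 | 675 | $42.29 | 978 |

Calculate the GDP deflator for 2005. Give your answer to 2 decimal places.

158.15

Nominal GDP 2005 = 35.08·354 + 65.58·505 + 39.58·276 + 42.29·978 = 97819.92.
Real GDP 2005 (at 1998 prices) = 23.46·354 + 49.50·505 + 23.43·276 + 22.58·978 = 61852.26.
Deflator = Nominal/Real × 100 = 97819.92/61852.26 × 100 = 158.151.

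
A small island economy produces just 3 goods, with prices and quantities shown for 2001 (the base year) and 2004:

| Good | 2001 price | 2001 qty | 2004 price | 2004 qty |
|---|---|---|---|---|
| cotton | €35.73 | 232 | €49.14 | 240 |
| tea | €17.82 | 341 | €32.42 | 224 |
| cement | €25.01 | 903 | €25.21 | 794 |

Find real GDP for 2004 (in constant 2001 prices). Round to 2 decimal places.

Real GDP 2004 = Σ (p_2001 × q_2004) = 35.73·240 + 17.82·224 + 25.01·794 = 32424.82.

€32424.82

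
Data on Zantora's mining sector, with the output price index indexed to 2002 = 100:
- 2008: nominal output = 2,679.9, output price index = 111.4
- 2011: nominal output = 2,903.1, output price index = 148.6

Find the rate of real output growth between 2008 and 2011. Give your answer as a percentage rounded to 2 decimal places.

Deflate each year: 2008 → 2679.9/1.114 = 2405.66; 2011 → 2903.1/1.486 = 1953.63.
So real output changed by 1953.63/2405.66 − 1 = -0.1879, i.e. -18.79%.

-18.79%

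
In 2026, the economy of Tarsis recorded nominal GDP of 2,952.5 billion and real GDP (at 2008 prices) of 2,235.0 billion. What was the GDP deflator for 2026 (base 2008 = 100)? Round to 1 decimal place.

GDP deflator = (Nominal / Real) × 100 = 2952.5 / 2235.0 × 100 = 132.10.

132.1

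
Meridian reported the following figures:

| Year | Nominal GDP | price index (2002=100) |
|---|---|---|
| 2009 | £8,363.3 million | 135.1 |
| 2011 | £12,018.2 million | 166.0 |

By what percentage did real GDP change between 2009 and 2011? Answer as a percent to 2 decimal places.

16.95%

Deflate each year: 2009 → 8363.3/1.351 = 6190.45; 2011 → 12018.2/1.660 = 7239.88.
So real GDP changed by 7239.88/6190.45 − 1 = 0.1695, i.e. 16.95%.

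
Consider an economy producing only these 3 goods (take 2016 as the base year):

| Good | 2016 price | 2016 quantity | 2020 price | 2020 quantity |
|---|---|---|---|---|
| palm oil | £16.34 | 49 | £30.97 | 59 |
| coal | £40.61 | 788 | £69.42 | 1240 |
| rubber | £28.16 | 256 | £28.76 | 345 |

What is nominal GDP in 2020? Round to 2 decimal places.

£97830.23

Nominal GDP 2020 = Σ (p_2020 × q_2020) = 30.97·59 + 69.42·1240 + 28.76·345 = 97830.23.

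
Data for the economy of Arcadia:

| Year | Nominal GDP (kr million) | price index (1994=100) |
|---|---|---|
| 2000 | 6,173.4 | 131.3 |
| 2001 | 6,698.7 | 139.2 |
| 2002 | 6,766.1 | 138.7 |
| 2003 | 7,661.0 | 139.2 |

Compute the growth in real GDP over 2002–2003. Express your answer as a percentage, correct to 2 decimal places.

12.82%

Real GDP 2002 = 6766.1/1.387 = 4878.23.
Real GDP 2003 = 7661.0/1.392 = 5503.59.
Change = 5503.59/4878.23 − 1 = 0.1282.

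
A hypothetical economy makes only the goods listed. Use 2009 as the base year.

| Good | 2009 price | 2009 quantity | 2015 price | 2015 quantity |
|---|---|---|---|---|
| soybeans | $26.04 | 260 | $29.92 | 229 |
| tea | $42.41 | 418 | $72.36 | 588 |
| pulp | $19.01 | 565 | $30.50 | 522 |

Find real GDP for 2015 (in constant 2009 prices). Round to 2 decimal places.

$40823.46

Real GDP 2015 = Σ (p_2009 × q_2015) = 26.04·229 + 42.41·588 + 19.01·522 = 40823.46.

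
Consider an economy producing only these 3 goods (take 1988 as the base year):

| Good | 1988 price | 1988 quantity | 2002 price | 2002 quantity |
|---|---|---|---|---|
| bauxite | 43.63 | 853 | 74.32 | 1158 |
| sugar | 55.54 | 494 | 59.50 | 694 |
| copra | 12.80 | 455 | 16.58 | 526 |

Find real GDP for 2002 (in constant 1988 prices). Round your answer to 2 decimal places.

95801.10

Real GDP 2002 = Σ (p_1988 × q_2002) = 43.63·1158 + 55.54·694 + 12.80·526 = 95801.10.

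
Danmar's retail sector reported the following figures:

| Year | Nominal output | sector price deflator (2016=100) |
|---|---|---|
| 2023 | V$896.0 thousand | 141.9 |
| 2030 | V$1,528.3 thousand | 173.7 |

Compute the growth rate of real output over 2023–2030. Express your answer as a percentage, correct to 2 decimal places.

Real output 2023 = 896.0 / 1.419 = 631.43.
Real output 2030 = 1528.3 / 1.737 = 879.85.
Real growth = 879.85 / 631.43 − 1 = 0.3934.

39.34%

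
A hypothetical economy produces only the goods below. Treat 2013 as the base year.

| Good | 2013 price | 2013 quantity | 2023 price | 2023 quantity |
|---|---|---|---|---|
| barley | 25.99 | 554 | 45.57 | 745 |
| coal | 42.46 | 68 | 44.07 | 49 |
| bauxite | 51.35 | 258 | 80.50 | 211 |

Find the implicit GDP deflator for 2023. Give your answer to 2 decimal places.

164.49

Nominal GDP 2023 = 45.57·745 + 44.07·49 + 80.50·211 = 53094.58.
Real GDP 2023 (at 2013 prices) = 25.99·745 + 42.46·49 + 51.35·211 = 32277.94.
Deflator = Nominal/Real × 100 = 53094.58/32277.94 × 100 = 164.492.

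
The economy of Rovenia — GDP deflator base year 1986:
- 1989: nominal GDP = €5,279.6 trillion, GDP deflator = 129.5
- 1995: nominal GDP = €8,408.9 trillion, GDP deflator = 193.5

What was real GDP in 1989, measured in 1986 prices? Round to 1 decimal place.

Real GDP = Nominal / (GDP deflator/100) = 5279.6 / 1.295 = 4076.91.

€4,076.9 trillion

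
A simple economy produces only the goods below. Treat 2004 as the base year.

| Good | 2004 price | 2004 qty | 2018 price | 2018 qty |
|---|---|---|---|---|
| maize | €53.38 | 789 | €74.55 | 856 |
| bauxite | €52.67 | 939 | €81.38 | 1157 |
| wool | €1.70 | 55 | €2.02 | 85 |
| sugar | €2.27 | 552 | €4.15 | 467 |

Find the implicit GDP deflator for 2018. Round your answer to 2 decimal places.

Nominal GDP 2018 = 74.55·856 + 81.38·1157 + 2.02·85 + 4.15·467 = 160081.21.
Real GDP 2018 (at 2004 prices) = 53.38·856 + 52.67·1157 + 1.70·85 + 2.27·467 = 107837.06.
Deflator = Nominal/Real × 100 = 160081.21/107837.06 × 100 = 148.447.

148.45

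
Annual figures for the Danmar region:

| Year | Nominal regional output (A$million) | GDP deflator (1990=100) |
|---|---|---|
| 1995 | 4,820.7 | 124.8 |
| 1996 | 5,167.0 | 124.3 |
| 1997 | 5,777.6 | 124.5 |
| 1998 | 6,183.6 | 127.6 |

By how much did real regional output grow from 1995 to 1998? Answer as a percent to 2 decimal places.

25.46%

Real regional output 1995 = 4820.7/1.248 = 3862.74.
Real regional output 1998 = 6183.6/1.276 = 4846.08.
Change = 4846.08/3862.74 − 1 = 0.2546.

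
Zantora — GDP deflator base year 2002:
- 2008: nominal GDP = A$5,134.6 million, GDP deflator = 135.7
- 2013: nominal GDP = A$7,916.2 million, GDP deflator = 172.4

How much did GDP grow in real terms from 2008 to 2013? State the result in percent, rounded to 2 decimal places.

21.35%

Real GDP 2008 = 5134.6 / 1.357 = 3783.79.
Real GDP 2013 = 7916.2 / 1.724 = 4591.76.
Real growth = 4591.76 / 3783.79 − 1 = 0.2135.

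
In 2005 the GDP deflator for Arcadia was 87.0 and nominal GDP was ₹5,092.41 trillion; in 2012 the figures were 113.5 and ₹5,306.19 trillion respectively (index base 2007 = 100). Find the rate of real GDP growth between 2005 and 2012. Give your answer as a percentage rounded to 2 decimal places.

-20.13%

Deflate each year: 2005 → 5092.41/0.870 = 5853.34; 2012 → 5306.19/1.135 = 4675.06.
So real GDP changed by 4675.06/5853.34 − 1 = -0.2013, i.e. -20.13%.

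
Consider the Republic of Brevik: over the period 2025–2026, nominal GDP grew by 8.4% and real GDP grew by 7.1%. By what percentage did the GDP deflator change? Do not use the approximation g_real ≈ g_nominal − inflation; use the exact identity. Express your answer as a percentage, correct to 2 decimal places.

1.21%

(1 + g_nom) = (1 + g_real)(1 + π), so π = 1.0840 / 1.0710 − 1 = 0.01214.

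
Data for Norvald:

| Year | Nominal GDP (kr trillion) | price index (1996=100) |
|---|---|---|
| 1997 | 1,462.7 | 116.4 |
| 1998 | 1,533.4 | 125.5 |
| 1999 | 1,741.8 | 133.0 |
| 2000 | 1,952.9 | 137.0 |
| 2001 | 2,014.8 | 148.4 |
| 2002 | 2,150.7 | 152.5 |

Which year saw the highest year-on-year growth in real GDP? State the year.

1998: real = 1533.4/1.255 = 1221.83; growth vs 1997 (1256.62) = -2.77%.
1999: real = 1741.8/1.330 = 1309.62; growth vs 1998 (1221.83) = 7.19%.
2000: real = 1952.9/1.370 = 1425.47; growth vs 1999 (1309.62) = 8.85%.
2001: real = 2014.8/1.484 = 1357.68; growth vs 2000 (1425.47) = -4.76%.
2002: real = 2150.7/1.525 = 1410.30; growth vs 2001 (1357.68) = 3.88%.

2000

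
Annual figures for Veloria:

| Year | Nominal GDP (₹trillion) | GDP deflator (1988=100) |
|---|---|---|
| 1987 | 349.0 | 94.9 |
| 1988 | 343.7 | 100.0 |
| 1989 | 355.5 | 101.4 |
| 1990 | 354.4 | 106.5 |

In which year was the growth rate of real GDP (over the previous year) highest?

1989

1988: real = 343.7/1.000 = 343.70; growth vs 1987 (367.76) = -6.54%.
1989: real = 355.5/1.014 = 350.59; growth vs 1988 (343.70) = 2.00%.
1990: real = 354.4/1.065 = 332.77; growth vs 1989 (350.59) = -5.08%.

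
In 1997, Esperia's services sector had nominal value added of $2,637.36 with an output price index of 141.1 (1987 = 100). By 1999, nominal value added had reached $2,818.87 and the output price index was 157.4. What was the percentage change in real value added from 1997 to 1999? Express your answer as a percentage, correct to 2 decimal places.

-4.19%

Real value added 1997 = 2637.36 / 1.411 = 1869.14.
Real value added 1999 = 2818.87 / 1.574 = 1790.90.
Real growth = 1790.90 / 1869.14 − 1 = -0.0419.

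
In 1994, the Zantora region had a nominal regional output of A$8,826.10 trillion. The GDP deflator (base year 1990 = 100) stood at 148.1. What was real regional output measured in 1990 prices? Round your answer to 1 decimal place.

Real regional output = Nominal / (GDP deflator/100) = 8826.10 / 1.481 = 5959.55.

A$5,959.6 trillion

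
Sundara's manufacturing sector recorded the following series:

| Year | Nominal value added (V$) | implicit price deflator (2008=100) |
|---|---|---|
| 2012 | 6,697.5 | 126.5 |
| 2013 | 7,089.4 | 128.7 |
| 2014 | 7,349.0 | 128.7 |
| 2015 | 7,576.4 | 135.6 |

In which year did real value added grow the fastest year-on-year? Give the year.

2013

2013: real = 7089.4/1.287 = 5508.47; growth vs 2012 (5294.47) = 4.04%.
2014: real = 7349.0/1.287 = 5710.18; growth vs 2013 (5508.47) = 3.66%.
2015: real = 7576.4/1.356 = 5587.32; growth vs 2014 (5710.18) = -2.15%.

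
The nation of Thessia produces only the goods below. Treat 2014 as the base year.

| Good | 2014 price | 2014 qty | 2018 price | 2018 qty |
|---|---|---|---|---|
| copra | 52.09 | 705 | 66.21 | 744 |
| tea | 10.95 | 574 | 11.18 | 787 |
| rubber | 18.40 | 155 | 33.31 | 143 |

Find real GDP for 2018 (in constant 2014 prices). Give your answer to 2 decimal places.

Real GDP 2018 = Σ (p_2014 × q_2018) = 52.09·744 + 10.95·787 + 18.40·143 = 50003.81.

50003.81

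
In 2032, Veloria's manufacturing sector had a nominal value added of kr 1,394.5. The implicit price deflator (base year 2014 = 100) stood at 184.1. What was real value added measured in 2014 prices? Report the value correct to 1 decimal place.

kr 757.5

Real value added = Nominal / (implicit price deflator/100) = 1394.5 / 1.841 = 757.47.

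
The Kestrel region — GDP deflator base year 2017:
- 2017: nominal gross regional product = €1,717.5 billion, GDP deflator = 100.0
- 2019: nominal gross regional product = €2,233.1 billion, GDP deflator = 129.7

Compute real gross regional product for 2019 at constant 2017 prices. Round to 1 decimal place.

Real gross regional product = Nominal / (GDP deflator/100) = 2233.1 / 1.297 = 1721.74.

€1,721.7 billion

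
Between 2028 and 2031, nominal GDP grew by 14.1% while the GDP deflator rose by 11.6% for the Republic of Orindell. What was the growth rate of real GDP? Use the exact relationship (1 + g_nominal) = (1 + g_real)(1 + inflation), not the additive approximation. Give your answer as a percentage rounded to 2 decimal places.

(1 + g_nom) = (1 + g_real)(1 + π), so g_real = 1.1410 / 1.1160 − 1 = 0.02240.

2.24%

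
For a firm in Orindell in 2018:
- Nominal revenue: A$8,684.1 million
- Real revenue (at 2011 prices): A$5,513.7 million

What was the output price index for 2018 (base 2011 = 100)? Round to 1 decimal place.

157.5

output price index = (Nominal / Real) × 100 = 8684.1 / 5513.7 × 100 = 157.50.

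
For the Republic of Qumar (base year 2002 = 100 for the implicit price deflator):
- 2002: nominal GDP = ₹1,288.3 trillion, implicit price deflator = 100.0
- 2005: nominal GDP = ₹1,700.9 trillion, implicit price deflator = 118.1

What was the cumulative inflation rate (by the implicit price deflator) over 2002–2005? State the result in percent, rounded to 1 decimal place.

Price-level change = 118.1 / 100.0 − 1 = 0.1810.

18.1%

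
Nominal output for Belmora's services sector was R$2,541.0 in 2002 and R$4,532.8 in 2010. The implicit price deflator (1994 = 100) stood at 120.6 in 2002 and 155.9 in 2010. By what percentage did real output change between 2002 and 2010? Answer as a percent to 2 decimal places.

37.99%

Deflate each year: 2002 → 2541.0/1.206 = 2106.97; 2010 → 4532.8/1.559 = 2907.50.
So real output changed by 2907.50/2106.97 − 1 = 0.3799, i.e. 37.99%.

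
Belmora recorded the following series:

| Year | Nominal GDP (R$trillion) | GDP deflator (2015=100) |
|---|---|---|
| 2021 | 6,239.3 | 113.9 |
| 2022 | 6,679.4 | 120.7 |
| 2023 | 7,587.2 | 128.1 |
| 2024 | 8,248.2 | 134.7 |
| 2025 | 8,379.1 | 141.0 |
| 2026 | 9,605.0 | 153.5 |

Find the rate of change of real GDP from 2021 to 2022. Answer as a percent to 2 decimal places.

1.02%

Real GDP 2021 = 6239.3/1.139 = 5477.88.
Real GDP 2022 = 6679.4/1.207 = 5533.89.
Change = 5533.89/5477.88 − 1 = 0.0102.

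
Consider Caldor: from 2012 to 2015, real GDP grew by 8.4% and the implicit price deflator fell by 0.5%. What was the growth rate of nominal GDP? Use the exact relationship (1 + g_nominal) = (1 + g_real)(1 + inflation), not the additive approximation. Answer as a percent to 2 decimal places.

7.86%

(1 + g_nom) = (1 + g_real)(1 + π) = 1.0840 × 0.9950 = 1.07858.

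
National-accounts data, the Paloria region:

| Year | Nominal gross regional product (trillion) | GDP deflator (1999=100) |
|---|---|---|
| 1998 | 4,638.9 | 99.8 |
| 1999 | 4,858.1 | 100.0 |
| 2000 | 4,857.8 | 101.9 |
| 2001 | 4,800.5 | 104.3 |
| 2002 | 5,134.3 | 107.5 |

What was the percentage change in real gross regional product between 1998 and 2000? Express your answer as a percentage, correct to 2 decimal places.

2.56%

Real gross regional product 1998 = 4638.9/0.998 = 4648.20.
Real gross regional product 2000 = 4857.8/1.019 = 4767.22.
Change = 4767.22/4648.20 − 1 = 0.0256.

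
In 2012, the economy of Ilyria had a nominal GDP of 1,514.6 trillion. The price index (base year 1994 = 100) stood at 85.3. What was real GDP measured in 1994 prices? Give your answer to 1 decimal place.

Real GDP = Nominal / (price index/100) = 1514.6 / 0.853 = 1775.62.

1,775.6 trillion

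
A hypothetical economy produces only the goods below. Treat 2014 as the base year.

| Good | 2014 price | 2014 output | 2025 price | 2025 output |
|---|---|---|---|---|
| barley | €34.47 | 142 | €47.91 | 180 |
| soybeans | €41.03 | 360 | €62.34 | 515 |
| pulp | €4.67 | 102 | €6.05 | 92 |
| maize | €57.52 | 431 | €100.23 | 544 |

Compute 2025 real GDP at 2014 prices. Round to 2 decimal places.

Real GDP 2025 = Σ (p_2014 × q_2025) = 34.47·180 + 41.03·515 + 4.67·92 + 57.52·544 = 59055.57.

€59055.57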